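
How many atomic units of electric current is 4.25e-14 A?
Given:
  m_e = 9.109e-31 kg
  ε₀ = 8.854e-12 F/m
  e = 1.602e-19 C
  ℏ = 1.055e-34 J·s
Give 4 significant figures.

6.428e-12

atomic unit of electric current: I_au = e E_h/ℏ = m_e e⁵/((4πε₀)²ℏ³) = 6.612e-3 A.
4.25e-14 / 6.612e-3 = 6.428e-12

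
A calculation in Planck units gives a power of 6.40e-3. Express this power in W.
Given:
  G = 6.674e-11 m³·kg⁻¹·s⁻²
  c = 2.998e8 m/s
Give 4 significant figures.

2.322e50 W

One Planck power: P_P = c⁵/G = 3.629e52 W.
6.40e-3 × 3.629e52 W = 2.322e50 W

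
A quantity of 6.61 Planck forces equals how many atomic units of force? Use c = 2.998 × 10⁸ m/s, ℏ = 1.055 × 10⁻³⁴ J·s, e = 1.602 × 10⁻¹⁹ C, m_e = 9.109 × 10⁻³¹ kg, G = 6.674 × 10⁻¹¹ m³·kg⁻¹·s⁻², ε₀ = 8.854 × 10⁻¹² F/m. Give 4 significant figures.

9.734 × 10⁵¹

Planck force: F_P = c⁴/G = 1.210 × 10⁴⁴ N
atomic unit of force: F_au = E_h/a₀ = m_e²e⁶/((4πε₀)³ℏ⁴) = 8.220 × 10⁻⁸ N
6.61 × 1.210 × 10⁴⁴ / 8.220 × 10⁻⁸ = 9.734 × 10⁵¹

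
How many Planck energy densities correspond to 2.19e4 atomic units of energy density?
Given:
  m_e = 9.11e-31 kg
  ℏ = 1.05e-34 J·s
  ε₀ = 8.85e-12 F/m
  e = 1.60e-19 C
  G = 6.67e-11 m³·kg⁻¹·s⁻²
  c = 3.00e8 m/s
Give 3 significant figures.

atomic unit of energy density: u_au = E_h/a₀³ = m_e⁴e¹⁰/((4πε₀)⁵ℏ⁸) = 3.01e13 J/m³
Planck energy density: u_P = c⁷/(ℏG²) = 4.68e113 J/m³
2.19e4 × 3.01e13 / 4.68e113 = 1.41e-96

1.41e-96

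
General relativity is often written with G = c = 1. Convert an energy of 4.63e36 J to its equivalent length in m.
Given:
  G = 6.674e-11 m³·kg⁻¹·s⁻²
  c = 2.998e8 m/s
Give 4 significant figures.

3.825e-8 m

Energy → length via G/c⁴.
4.63e36 J × (G/c⁴) = 3.825e-8 m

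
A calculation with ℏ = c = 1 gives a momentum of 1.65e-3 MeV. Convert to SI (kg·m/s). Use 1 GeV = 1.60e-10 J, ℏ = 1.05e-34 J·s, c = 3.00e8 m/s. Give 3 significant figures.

8.80e-25 kg·m/s

Momentum is [E]/c; divide by c.
1 GeV → 1/c × (1 GeV in J) = 5.33e-19 kg·m/s.
Convert the energy scale: 1.65e-3 MeV = 1.65e-6 GeV.
Result: 1.65e-6 × 5.33e-19 = 8.80e-25 kg·m/s.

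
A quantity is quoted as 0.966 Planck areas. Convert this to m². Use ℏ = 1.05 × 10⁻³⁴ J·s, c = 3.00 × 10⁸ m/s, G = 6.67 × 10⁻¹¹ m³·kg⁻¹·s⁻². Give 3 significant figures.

2.51 × 10⁻⁷⁰ m²

One Planck area: A_P = ℏG/c³ = 2.59 × 10⁻⁷⁰ m².
0.966 × 2.59 × 10⁻⁷⁰ m² = 2.51 × 10⁻⁷⁰ m²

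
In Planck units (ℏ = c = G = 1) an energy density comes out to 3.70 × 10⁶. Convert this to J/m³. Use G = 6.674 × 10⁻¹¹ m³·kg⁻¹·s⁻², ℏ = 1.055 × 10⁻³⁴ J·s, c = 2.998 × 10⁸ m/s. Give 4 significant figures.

One Planck energy density: u_P = c⁷/(ℏG²) = 4.632 × 10¹¹³ J/m³.
3.70 × 10⁶ × 4.632 × 10¹¹³ J/m³ = 1.714 × 10¹²⁰ J/m³

1.714 × 10¹²⁰ J/m³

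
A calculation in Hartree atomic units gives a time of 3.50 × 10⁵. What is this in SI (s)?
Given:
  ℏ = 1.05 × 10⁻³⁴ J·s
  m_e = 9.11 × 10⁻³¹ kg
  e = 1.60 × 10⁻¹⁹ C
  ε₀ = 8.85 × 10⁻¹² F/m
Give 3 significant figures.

One atomic unit of time: τ_au = (4πε₀)²ℏ³/(m_e e⁴) = 2.40 × 10⁻¹⁷ s.
3.50 × 10⁵ × 2.40 × 10⁻¹⁷ s = 8.39 × 10⁻¹² s

8.39 × 10⁻¹² s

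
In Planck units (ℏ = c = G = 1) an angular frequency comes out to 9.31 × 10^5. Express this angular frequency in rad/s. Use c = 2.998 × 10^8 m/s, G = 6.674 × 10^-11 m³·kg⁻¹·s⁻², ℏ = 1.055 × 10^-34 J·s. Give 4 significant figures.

1.727 × 10^49 rad/s

One Planck angular frequency: ω_P = √(c⁵/(ℏG)) = 1.855 × 10^43 rad/s.
9.31 × 10^5 × 1.855 × 10^43 rad/s = 1.727 × 10^49 rad/s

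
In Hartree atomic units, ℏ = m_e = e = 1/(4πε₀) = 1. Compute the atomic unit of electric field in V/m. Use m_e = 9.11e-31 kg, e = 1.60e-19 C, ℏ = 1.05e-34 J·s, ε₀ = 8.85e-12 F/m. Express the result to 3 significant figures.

5.20e11 V/m

From ℏ = m_e = e = 1/(4πε₀) = 1 the electric field scale is E_au = E_h/(e a₀) = m_e²e⁵/((4πε₀)³ℏ⁴).
E_h = 4.38e-18 J
a₀ = 5.26e-11 m
E_h/(e·a₀) = 5.20e11 V/m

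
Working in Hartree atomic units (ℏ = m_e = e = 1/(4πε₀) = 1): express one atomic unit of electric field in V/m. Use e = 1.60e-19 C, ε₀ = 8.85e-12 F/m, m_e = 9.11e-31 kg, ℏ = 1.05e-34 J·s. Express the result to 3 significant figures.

5.20e11 V/m

The unique combination of the constants set to 1 with dimensions of electric field is E_au = E_h/(e a₀) = m_e²e⁵/((4πε₀)³ℏ⁴).
E_h = 4.38e-18 J
a₀ = 5.26e-11 m
E_h/(e·a₀) = 5.20e11 V/m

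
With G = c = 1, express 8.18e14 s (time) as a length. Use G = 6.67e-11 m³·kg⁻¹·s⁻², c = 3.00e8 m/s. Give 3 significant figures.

Time → length via c.
8.18e14 s × (c) = 2.45e23 m

2.45e23 m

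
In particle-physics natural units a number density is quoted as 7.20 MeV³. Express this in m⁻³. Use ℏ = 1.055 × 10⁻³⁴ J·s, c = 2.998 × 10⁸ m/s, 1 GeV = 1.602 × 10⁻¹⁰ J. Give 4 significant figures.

9.356 × 10³⁸ m⁻³

Number density is [L]⁻³ = [E]³/(ℏc)³.
1 GeV³ → 1/(ℏc)³ × (1 GeV in J)³ = 1.299 × 10⁴⁷ m⁻³.
Convert the energy scale: 7.20 MeV³ = 7.20 × 10⁻⁹ GeV³.
Result: 7.20 × 10⁻⁹ × 1.299 × 10⁴⁷ = 9.356 × 10³⁸ m⁻³.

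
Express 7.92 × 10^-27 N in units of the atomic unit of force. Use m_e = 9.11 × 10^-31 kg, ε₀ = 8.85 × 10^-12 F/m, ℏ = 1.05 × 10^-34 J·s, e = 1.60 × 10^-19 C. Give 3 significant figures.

9.51 × 10^-20

atomic unit of force: F_au = E_h/a₀ = m_e²e⁶/((4πε₀)³ℏ⁴) = 8.33 × 10^-8 N.
7.92 × 10^-27 / 8.33 × 10^-8 = 9.51 × 10^-20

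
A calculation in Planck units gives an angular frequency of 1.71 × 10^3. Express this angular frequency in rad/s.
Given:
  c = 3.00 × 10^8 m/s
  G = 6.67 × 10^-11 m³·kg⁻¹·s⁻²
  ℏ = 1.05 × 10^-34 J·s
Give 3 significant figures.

One Planck angular frequency: ω_P = √(c⁵/(ℏG)) = 1.86 × 10^43 rad/s.
1.71 × 10^3 × 1.86 × 10^43 rad/s = 3.19 × 10^46 rad/s

3.19 × 10^46 rad/s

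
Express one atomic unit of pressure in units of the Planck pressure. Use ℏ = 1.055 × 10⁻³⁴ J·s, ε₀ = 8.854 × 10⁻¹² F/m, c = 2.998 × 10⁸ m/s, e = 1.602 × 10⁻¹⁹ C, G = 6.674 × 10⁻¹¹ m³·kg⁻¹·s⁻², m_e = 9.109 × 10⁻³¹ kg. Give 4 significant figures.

atomic unit of pressure: P_au = E_h/a₀³ = m_e⁴e¹⁰/((4πε₀)⁵ℏ⁸) = 2.929 × 10¹³ Pa
Planck pressure: p_P = c⁷/(ℏG²) = 4.632 × 10¹¹³ Pa
ratio = 2.929 × 10¹³ / 4.632 × 10¹¹³ = 6.323 × 10⁻¹⁰¹

6.323 × 10⁻¹⁰¹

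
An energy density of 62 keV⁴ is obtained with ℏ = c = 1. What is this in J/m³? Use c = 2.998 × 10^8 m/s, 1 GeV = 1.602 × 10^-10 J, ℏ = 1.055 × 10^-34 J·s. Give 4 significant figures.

1.291 × 10^15 J/m³

[E]/[L]³ = [E]⁴/(ℏc)³; restore (ℏc)⁻³.
1 GeV⁴ → 1/(ℏc)³ × (1 GeV in J)⁴ = 2.082 × 10^37 J/m³.
Convert the energy scale: 62 keV⁴ = 6.20 × 10^-23 GeV⁴.
Result: 6.20 × 10^-23 × 2.082 × 10^37 = 1.291 × 10^15 J/m³.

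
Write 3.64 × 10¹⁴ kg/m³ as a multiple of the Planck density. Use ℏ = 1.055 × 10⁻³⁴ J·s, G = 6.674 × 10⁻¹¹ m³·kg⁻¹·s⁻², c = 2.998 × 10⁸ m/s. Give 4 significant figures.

7.063 × 10⁻⁸³

Planck density: ρ_P = c⁵/(ℏG²) = 5.154 × 10⁹⁶ kg/m³.
3.64 × 10¹⁴ / 5.154 × 10⁹⁶ = 7.063 × 10⁻⁸³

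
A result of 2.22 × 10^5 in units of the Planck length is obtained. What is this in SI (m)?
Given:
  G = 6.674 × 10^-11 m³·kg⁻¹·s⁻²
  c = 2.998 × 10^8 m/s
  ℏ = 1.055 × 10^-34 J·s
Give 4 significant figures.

3.589 × 10^-30 m

One Planck length: ℓ_P = √(ℏG/c³) = 1.616 × 10^-35 m.
2.22 × 10^5 × 1.616 × 10^-35 m = 3.589 × 10^-30 m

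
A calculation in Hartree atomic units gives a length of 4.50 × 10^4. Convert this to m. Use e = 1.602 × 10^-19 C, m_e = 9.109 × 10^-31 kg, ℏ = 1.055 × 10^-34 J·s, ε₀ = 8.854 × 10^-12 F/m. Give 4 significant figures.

2.384 × 10^-6 m

One Bohr radius: a₀ = 4πε₀ℏ²/(m_e e²) = 5.297 × 10^-11 m.
4.50 × 10^4 × 5.297 × 10^-11 m = 2.384 × 10^-6 m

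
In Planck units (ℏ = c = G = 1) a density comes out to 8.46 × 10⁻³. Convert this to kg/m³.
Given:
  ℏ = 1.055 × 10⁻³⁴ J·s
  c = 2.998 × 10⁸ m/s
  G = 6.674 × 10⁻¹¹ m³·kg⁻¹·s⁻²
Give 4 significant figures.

One Planck density: ρ_P = c⁵/(ℏG²) = 5.154 × 10⁹⁶ kg/m³.
8.46 × 10⁻³ × 5.154 × 10⁹⁶ kg/m³ = 4.360 × 10⁹⁴ kg/m³

4.360 × 10⁹⁴ kg/m³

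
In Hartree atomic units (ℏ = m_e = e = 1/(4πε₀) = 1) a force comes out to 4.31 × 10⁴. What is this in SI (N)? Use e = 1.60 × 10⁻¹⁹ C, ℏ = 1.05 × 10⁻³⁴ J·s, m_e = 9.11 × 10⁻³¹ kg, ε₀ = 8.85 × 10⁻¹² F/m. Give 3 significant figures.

One atomic unit of force: F_au = E_h/a₀ = m_e²e⁶/((4πε₀)³ℏ⁴) = 8.33 × 10⁻⁸ N.
4.31 × 10⁴ × 8.33 × 10⁻⁸ N = 3.59 × 10⁻³ N

3.59 × 10⁻³ N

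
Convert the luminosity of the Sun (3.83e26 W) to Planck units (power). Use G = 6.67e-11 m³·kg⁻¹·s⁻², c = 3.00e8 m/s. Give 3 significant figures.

Planck power: P_P = c⁵/G = 3.64e52 W.
3.83e26 / 3.64e52 = 1.05e-26

1.05e-26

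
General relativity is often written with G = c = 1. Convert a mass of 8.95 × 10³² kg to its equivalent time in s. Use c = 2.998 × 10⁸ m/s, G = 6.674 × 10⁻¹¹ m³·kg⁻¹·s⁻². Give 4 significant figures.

Mass → time via G/c³.
8.95 × 10³² kg × (G/c³) = 2.217 × 10⁻³ s

2.217 × 10⁻³ s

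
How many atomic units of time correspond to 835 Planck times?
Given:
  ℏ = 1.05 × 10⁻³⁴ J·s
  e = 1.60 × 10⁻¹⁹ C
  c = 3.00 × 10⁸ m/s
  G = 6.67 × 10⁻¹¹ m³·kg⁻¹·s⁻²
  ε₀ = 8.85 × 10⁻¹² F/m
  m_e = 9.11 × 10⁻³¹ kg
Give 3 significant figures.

1.87 × 10⁻²⁴

Planck time: t_P = √(ℏG/c⁵) = 5.37 × 10⁻⁴⁴ s
atomic unit of time: τ_au = (4πε₀)²ℏ³/(m_e e⁴) = 2.40 × 10⁻¹⁷ s
835 × 5.37 × 10⁻⁴⁴ / 2.40 × 10⁻¹⁷ = 1.87 × 10⁻²⁴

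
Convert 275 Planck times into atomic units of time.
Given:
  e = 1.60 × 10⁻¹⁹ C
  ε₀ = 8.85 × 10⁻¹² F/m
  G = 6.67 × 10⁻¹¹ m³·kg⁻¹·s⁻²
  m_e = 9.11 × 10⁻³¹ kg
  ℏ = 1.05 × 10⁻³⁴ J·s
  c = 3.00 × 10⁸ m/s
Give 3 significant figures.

6.16 × 10⁻²⁵

Planck time: t_P = √(ℏG/c⁵) = 5.37 × 10⁻⁴⁴ s
atomic unit of time: τ_au = (4πε₀)²ℏ³/(m_e e⁴) = 2.40 × 10⁻¹⁷ s
275 × 5.37 × 10⁻⁴⁴ / 2.40 × 10⁻¹⁷ = 6.16 × 10⁻²⁵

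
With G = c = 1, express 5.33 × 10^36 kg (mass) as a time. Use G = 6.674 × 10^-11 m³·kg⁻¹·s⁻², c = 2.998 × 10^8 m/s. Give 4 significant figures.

13.20 s

Mass → time via G/c³.
5.33 × 10^36 kg × (G/c³) = 13.20 s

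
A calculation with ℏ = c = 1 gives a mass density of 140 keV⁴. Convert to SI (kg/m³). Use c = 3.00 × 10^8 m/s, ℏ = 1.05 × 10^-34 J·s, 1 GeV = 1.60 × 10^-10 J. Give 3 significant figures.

0.0326 kg/m³

Mass density is [E]/(c²[L]³) = [E]⁴/(ℏ³c⁵).
1 GeV⁴ → 1/(ℏ³c⁵) × (1 GeV in J)⁴ = 2.33 × 10^20 kg/m³.
Convert the energy scale: 140 keV⁴ = 1.40 × 10^-22 GeV⁴.
Result: 1.40 × 10^-22 × 2.33 × 10^20 = 0.0326 kg/m³.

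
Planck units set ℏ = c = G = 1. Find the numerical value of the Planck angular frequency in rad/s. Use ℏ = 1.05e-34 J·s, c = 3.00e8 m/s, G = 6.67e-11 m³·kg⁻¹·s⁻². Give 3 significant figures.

1.86e43 rad/s

The unique combination of the constants set to 1 with dimensions of angular frequency is ω_P = √(c⁵/(ℏG)).
  = √(3.47e86)
  = 1.86e43 rad/s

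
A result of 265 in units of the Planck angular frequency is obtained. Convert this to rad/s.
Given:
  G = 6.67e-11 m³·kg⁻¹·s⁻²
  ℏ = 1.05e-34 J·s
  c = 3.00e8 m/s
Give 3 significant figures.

One Planck angular frequency: ω_P = √(c⁵/(ℏG)) = 1.86e43 rad/s.
265 × 1.86e43 rad/s = 4.94e45 rad/s

4.94e45 rad/s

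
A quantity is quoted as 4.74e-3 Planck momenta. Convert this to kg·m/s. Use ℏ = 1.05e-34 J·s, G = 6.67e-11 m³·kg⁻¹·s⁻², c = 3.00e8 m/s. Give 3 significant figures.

0.0309 kg·m/s

One Planck momentum: p_P = √(ℏc³/G) = 6.52 kg·m/s.
4.74e-3 × 6.52 kg·m/s = 0.0309 kg·m/s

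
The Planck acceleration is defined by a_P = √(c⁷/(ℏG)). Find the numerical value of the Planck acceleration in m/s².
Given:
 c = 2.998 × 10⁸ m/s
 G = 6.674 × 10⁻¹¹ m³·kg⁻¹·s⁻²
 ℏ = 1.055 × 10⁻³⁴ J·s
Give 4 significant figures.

a_P = √(c⁷/(ℏG))
  = √(3.092 × 10¹⁰³)
  = 5.560 × 10⁵¹ m/s²

5.560 × 10⁵¹ m/s²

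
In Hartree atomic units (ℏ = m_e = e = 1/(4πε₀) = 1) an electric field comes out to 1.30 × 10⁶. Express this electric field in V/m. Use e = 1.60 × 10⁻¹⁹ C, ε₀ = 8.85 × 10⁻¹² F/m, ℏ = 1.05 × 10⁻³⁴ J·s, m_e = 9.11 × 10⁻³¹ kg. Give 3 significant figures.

6.77 × 10¹⁷ V/m

One atomic unit of electric field: E_au = E_h/(e a₀) = m_e²e⁵/((4πε₀)³ℏ⁴) = 5.20 × 10¹¹ V/m.
1.30 × 10⁶ × 5.20 × 10¹¹ V/m = 6.77 × 10¹⁷ V/m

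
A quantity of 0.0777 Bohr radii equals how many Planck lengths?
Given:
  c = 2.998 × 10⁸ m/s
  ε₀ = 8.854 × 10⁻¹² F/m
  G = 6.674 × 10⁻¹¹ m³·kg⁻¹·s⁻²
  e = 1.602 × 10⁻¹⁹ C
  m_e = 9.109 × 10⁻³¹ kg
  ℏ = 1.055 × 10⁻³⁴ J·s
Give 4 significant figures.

2.546 × 10²³

Bohr radius: a₀ = 4πε₀ℏ²/(m_e e²) = 5.297 × 10⁻¹¹ m
Planck length: ℓ_P = √(ℏG/c³) = 1.616 × 10⁻³⁵ m
0.0777 × 5.297 × 10⁻¹¹ / 1.616 × 10⁻³⁵ = 2.546 × 10²³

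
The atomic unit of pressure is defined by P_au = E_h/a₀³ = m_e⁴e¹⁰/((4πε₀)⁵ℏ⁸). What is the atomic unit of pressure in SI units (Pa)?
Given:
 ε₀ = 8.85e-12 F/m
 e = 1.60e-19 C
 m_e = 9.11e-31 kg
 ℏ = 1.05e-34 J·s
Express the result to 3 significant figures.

3.01e13 Pa

P_au = E_h/a₀³ = m_e⁴e¹⁰/((4πε₀)⁵ℏ⁸)
E_h = 4.38e-18 J
a₀ = 5.26e-11 m
E_h/a₀³ = 3.01e13 Pa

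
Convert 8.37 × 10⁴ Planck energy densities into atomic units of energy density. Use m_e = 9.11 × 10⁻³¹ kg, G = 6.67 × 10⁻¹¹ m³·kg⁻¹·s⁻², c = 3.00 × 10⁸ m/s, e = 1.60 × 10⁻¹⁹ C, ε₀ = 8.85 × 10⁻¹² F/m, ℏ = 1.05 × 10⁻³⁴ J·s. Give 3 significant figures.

Planck energy density: u_P = c⁷/(ℏG²) = 4.68 × 10¹¹³ J/m³
atomic unit of energy density: u_au = E_h/a₀³ = m_e⁴e¹⁰/((4πε₀)⁵ℏ⁸) = 3.01 × 10¹³ J/m³
8.37 × 10⁴ × 4.68 × 10¹¹³ / 3.01 × 10¹³ = 1.30 × 10¹⁰⁵

1.30 × 10¹⁰⁵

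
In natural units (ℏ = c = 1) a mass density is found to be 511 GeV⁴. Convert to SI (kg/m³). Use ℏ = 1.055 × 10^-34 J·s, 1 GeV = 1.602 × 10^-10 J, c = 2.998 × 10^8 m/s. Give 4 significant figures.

1.183 × 10^23 kg/m³

Mass density is [E]/(c²[L]³) = [E]⁴/(ℏ³c⁵).
1 GeV⁴ → 1/(ℏ³c⁵) × (1 GeV in J)⁴ = 2.316 × 10^20 kg/m³.
Result: 511 × 2.316 × 10^20 = 1.183 × 10^23 kg/m³.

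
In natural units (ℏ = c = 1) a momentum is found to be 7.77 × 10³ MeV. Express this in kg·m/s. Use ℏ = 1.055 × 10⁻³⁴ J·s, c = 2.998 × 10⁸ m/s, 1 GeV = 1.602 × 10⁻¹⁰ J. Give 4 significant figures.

Momentum is [E]/c; divide by c.
1 GeV → 1/c × (1 GeV in J) = 5.344 × 10⁻¹⁹ kg·m/s.
Convert the energy scale: 7.77 × 10³ MeV = 7.77 GeV.
Result: 7.77 × 5.344 × 10⁻¹⁹ = 4.152 × 10⁻¹⁸ kg·m/s.

4.152 × 10⁻¹⁸ kg·m/s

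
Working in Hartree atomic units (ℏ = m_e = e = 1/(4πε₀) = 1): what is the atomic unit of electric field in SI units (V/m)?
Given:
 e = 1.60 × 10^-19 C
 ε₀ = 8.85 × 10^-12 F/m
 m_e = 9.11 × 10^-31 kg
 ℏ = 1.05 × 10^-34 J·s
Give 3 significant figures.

5.20 × 10^11 V/m

From ℏ = m_e = e = 1/(4πε₀) = 1 the electric field scale is E_au = E_h/(e a₀) = m_e²e⁵/((4πε₀)³ℏ⁴).
E_h = 4.38 × 10^-18 J
a₀ = 5.26 × 10^-11 m
E_h/(e·a₀) = 5.20 × 10^11 V/m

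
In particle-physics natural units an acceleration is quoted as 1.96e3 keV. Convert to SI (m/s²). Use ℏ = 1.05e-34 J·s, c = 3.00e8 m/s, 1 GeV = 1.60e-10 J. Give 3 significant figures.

8.96e29 m/s²

Acceleration is [L]/[T]² = c·[E]/ℏ.
1 GeV → c/ℏ × (1 GeV in J) = 4.57e32 m/s².
Convert the energy scale: 1.96e3 keV = 1.96e-3 GeV.
Result: 1.96e-3 × 4.57e32 = 8.96e29 m/s².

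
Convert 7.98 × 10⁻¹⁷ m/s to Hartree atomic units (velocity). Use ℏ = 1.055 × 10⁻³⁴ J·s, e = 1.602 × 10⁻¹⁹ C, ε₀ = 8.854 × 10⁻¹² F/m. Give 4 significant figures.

3.650 × 10⁻²³

atomic unit of velocity: v_au = e²/(4πε₀ℏ) = 2.186 × 10⁶ m/s.
7.98 × 10⁻¹⁷ / 2.186 × 10⁶ = 3.650 × 10⁻²³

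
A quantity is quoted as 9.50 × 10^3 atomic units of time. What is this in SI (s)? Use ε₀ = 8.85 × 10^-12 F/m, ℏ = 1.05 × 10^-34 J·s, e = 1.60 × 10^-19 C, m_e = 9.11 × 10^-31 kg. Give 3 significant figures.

One atomic unit of time: τ_au = (4πε₀)²ℏ³/(m_e e⁴) = 2.40 × 10^-17 s.
9.50 × 10^3 × 2.40 × 10^-17 s = 2.28 × 10^-13 s

2.28 × 10^-13 s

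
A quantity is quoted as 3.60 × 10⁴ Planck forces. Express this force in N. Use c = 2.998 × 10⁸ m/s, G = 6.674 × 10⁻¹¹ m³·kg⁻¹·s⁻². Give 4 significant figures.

One Planck force: F_P = c⁴/G = 1.210 × 10⁴⁴ N.
3.60 × 10⁴ × 1.210 × 10⁴⁴ N = 4.358 × 10⁴⁸ N

4.358 × 10⁴⁸ N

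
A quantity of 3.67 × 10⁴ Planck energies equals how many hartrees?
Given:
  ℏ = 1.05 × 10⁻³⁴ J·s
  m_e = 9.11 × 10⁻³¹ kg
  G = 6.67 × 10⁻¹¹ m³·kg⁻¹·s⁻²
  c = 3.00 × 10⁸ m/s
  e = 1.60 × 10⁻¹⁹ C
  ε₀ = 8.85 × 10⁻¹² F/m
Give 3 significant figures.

1.64 × 10³¹

Planck energy: E_P = √(ℏc⁵/G) = 1.96 × 10⁹ J
hartree: E_h = m_e e⁴/(4πε₀ℏ)² = 4.38 × 10⁻¹⁸ J
3.67 × 10⁴ × 1.96 × 10⁹ / 4.38 × 10⁻¹⁸ = 1.64 × 10³¹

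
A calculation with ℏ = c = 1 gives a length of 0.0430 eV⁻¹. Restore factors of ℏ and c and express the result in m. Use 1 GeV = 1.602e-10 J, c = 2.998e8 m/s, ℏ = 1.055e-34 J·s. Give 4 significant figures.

8.490e-9 m

A length is [E]⁻¹ in ℏ=c=1; restore one factor of ℏc.
1 GeV⁻¹ → ℏc × (1 GeV in J)⁻¹ = 1.974e-16 m.
Convert the energy scale: 0.0430 eV⁻¹ = 4.30e7 GeV⁻¹.
Result: 4.30e7 × 1.974e-16 = 8.490e-9 m.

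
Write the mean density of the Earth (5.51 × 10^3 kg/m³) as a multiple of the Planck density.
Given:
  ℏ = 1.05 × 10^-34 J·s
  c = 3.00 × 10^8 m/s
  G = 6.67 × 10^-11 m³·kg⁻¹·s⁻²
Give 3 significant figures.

Planck density: ρ_P = c⁵/(ℏG²) = 5.20 × 10^96 kg/m³.
5.51 × 10^3 / 5.20 × 10^96 = 1.06 × 10^-93

1.06 × 10^-93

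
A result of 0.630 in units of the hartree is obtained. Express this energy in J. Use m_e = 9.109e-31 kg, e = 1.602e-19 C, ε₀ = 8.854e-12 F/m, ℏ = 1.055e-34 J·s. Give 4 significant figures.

2.743e-18 J

One hartree: E_h = m_e e⁴/(4πε₀ℏ)² = 4.354e-18 J.
0.630 × 4.354e-18 J = 2.743e-18 J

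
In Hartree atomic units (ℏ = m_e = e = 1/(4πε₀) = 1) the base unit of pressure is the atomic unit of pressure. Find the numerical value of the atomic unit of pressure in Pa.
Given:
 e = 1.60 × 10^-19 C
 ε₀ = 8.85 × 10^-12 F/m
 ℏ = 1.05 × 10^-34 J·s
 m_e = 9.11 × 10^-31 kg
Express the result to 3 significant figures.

P_au = E_h/a₀³ = m_e⁴e¹⁰/((4πε₀)⁵ℏ⁸)
E_h = 4.38 × 10^-18 J
a₀ = 5.26 × 10^-11 m
E_h/a₀³ = 3.01 × 10^13 Pa

3.01 × 10^13 Pa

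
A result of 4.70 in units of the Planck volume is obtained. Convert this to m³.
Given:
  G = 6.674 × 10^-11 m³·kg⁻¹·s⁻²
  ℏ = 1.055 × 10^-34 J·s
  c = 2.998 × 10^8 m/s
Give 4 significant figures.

1.985 × 10^-104 m³

One Planck volume: V_P = (ℏG/c³)^(3/2) = 4.224 × 10^-105 m³.
4.70 × 4.224 × 10^-105 m³ = 1.985 × 10^-104 m³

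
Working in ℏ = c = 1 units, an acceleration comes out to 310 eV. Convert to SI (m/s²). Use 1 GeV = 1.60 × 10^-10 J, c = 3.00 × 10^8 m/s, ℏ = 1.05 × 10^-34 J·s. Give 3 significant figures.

Acceleration is [L]/[T]² = c·[E]/ℏ.
1 GeV → c/ℏ × (1 GeV in J) = 4.57 × 10^32 m/s².
Convert the energy scale: 310 eV = 3.10 × 10^-7 GeV.
Result: 3.10 × 10^-7 × 4.57 × 10^32 = 1.42 × 10^26 m/s².

1.42 × 10^26 m/s²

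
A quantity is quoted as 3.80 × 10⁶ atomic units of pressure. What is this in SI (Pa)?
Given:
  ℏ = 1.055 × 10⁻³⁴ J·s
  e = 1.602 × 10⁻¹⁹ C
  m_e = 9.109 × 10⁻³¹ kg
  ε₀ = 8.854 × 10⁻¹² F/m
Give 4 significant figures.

1.113 × 10²⁰ Pa

One atomic unit of pressure: P_au = E_h/a₀³ = m_e⁴e¹⁰/((4πε₀)⁵ℏ⁸) = 2.929 × 10¹³ Pa.
3.80 × 10⁶ × 2.929 × 10¹³ Pa = 1.113 × 10²⁰ Pa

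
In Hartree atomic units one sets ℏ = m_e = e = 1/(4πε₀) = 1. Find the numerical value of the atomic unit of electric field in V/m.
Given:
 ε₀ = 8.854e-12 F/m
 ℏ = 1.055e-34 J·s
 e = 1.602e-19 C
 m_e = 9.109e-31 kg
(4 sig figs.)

5.131e11 V/m

E_au = E_h/(e a₀) = m_e²e⁵/((4πε₀)³ℏ⁴)
E_h = 4.354e-18 J
a₀ = 5.297e-11 m
E_h/(e·a₀) = 5.131e11 V/m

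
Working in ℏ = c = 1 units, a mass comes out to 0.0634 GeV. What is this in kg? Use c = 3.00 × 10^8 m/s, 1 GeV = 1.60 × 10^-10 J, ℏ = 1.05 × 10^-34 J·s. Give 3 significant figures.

Mass is [E]/c²; divide by c².
1 GeV → 1/c² × (1 GeV in J) = 1.78 × 10^-27 kg.
Result: 0.0634 × 1.78 × 10^-27 = 1.13 × 10^-28 kg.

1.13 × 10^-28 kg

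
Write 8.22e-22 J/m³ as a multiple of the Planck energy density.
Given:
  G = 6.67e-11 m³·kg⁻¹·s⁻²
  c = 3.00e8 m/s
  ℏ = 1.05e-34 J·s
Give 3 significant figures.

Planck energy density: u_P = c⁷/(ℏG²) = 4.68e113 J/m³.
8.22e-22 / 4.68e113 = 1.76e-135

1.76e-135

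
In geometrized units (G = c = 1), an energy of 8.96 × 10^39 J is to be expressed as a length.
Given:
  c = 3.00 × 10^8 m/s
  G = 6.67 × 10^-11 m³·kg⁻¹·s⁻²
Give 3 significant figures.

Energy → length via G/c⁴.
8.96 × 10^39 J × (G/c⁴) = 7.38 × 10^-5 m

7.38 × 10^-5 m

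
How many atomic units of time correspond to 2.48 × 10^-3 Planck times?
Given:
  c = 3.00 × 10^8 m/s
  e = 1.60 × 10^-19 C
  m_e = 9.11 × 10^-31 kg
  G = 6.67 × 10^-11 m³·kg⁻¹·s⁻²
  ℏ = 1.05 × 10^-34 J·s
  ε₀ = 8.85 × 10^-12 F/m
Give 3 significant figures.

5.55 × 10^-30

Planck time: t_P = √(ℏG/c⁵) = 5.37 × 10^-44 s
atomic unit of time: τ_au = (4πε₀)²ℏ³/(m_e e⁴) = 2.40 × 10^-17 s
2.48 × 10^-3 × 5.37 × 10^-44 / 2.40 × 10^-17 = 5.55 × 10^-30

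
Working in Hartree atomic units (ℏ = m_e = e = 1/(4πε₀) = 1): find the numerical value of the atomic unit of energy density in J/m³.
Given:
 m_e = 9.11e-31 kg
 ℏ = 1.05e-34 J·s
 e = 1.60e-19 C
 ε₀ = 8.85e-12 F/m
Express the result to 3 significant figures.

From ℏ = m_e = e = 1/(4πε₀) = 1 the energy density scale is u_au = E_h/a₀³ = m_e⁴e¹⁰/((4πε₀)⁵ℏ⁸).
E_h = 4.38e-18 J
a₀ = 5.26e-11 m
E_h/a₀³ = 3.01e13 J/m³

3.01e13 J/m³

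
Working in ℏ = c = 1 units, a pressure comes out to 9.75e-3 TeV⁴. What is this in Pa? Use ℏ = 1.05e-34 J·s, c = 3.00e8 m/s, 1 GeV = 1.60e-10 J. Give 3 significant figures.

2.04e47 Pa

Pressure is [E]/[L]³ = [E]⁴/(ℏc)³.
1 GeV⁴ → 1/(ℏc)³ × (1 GeV in J)⁴ = 2.10e37 Pa.
Convert the energy scale: 9.75e-3 TeV⁴ = 9.75e9 GeV⁴.
Result: 9.75e9 × 2.10e37 = 2.04e47 Pa.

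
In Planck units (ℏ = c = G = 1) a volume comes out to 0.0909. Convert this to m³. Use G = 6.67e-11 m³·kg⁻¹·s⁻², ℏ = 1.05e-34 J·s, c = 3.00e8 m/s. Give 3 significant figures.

One Planck volume: V_P = (ℏG/c³)^(3/2) = 4.18e-105 m³.
0.0909 × 4.18e-105 m³ = 3.80e-106 m³

3.80e-106 m³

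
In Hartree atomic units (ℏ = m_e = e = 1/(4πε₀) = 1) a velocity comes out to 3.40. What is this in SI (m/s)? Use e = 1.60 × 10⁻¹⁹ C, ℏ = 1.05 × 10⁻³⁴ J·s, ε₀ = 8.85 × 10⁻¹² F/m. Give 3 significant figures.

One atomic unit of velocity: v_au = e²/(4πε₀ℏ) = 2.19 × 10⁶ m/s.
3.40 × 2.19 × 10⁶ m/s = 7.45 × 10⁶ m/s

7.45 × 10⁶ m/s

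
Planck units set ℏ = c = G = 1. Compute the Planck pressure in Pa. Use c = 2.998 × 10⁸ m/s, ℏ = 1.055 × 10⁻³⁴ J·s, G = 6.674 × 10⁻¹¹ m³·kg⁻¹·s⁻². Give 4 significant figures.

The unique combination of the constants set to 1 with dimensions of pressure is p_P = c⁷/(ℏG²).
  = 2.177 × 10⁵⁹ / 4.699 × 10⁻⁵⁵
  = 4.632 × 10¹¹³ Pa

4.632 × 10¹¹³ Pa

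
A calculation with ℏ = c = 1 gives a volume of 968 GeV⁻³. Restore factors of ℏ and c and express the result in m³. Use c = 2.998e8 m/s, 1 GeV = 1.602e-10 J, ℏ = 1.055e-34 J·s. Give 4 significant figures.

Volume is [L]³ = [E]⁻³·(ℏc)³.
1 GeV⁻³ → (ℏc)³ × (1 GeV in J)⁻³ = 7.696e-48 m³.
Result: 968 × 7.696e-48 = 7.450e-45 m³.

7.450e-45 m³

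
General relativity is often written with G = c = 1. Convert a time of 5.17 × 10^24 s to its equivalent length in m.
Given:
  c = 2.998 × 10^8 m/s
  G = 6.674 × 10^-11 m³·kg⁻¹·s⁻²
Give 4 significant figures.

1.550 × 10^33 m

Time → length via c.
5.17 × 10^24 s × (c) = 1.550 × 10^33 m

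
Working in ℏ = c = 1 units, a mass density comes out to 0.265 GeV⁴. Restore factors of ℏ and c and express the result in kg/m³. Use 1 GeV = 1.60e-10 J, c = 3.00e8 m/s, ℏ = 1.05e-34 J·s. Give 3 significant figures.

6.17e19 kg/m³

Mass density is [E]/(c²[L]³) = [E]⁴/(ℏ³c⁵).
1 GeV⁴ → 1/(ℏ³c⁵) × (1 GeV in J)⁴ = 2.33e20 kg/m³.
Result: 0.265 × 2.33e20 = 6.17e19 kg/m³.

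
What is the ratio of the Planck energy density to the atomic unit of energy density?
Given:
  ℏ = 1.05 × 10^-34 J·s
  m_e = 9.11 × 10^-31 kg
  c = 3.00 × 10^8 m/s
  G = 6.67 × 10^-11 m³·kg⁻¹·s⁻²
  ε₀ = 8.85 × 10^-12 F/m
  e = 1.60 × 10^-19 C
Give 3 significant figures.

Planck energy density: u_P = c⁷/(ℏG²) = 4.68 × 10^113 J/m³
atomic unit of energy density: u_au = E_h/a₀³ = m_e⁴e¹⁰/((4πε₀)⁵ℏ⁸) = 3.01 × 10^13 J/m³
ratio = 4.68 × 10^113 / 3.01 × 10^13 = 1.55 × 10^100

1.55 × 10^100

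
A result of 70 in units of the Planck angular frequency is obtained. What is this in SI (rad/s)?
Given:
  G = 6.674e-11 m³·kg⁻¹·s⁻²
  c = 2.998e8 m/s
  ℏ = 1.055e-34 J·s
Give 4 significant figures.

1.298e45 rad/s

One Planck angular frequency: ω_P = √(c⁵/(ℏG)) = 1.855e43 rad/s.
70 × 1.855e43 rad/s = 1.298e45 rad/s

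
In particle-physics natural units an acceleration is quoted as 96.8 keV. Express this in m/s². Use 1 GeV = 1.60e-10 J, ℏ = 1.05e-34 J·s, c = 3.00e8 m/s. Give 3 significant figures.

4.43e28 m/s²

Acceleration is [L]/[T]² = c·[E]/ℏ.
1 GeV → c/ℏ × (1 GeV in J) = 4.57e32 m/s².
Convert the energy scale: 96.8 keV = 9.68e-5 GeV.
Result: 9.68e-5 × 4.57e32 = 4.43e28 m/s².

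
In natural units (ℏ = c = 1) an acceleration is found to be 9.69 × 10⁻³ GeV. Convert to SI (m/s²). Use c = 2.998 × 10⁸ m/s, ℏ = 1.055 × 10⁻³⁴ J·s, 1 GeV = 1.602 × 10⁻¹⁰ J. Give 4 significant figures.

Acceleration is [L]/[T]² = c·[E]/ℏ.
1 GeV → c/ℏ × (1 GeV in J) = 4.552 × 10³² m/s².
Result: 9.69 × 10⁻³ × 4.552 × 10³² = 4.411 × 10³⁰ m/s².

4.411 × 10³⁰ m/s²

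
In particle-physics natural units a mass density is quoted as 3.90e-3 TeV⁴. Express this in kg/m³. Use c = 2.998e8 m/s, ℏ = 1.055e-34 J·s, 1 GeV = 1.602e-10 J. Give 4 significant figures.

Mass density is [E]/(c²[L]³) = [E]⁴/(ℏ³c⁵).
1 GeV⁴ → 1/(ℏ³c⁵) × (1 GeV in J)⁴ = 2.316e20 kg/m³.
Convert the energy scale: 3.90e-3 TeV⁴ = 3.90e9 GeV⁴.
Result: 3.90e9 × 2.316e20 = 9.032e29 kg/m³.

9.032e29 kg/m³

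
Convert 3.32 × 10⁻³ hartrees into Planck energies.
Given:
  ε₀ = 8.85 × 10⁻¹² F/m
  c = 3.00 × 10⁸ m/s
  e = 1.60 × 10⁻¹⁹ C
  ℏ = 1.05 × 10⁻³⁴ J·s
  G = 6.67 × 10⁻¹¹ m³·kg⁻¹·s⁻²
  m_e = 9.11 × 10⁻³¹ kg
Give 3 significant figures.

hartree: E_h = m_e e⁴/(4πε₀ℏ)² = 4.38 × 10⁻¹⁸ J
Planck energy: E_P = √(ℏc⁵/G) = 1.96 × 10⁹ J
3.32 × 10⁻³ × 4.38 × 10⁻¹⁸ / 1.96 × 10⁹ = 7.43 × 10⁻³⁰

7.43 × 10⁻³⁰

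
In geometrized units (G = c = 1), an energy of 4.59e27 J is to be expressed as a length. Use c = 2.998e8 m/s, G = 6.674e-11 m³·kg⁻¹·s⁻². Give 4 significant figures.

Energy → length via G/c⁴.
4.59e27 J × (G/c⁴) = 3.792e-17 m

3.792e-17 m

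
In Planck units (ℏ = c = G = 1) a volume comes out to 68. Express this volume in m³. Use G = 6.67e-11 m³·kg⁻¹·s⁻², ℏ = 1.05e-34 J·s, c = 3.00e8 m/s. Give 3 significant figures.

One Planck volume: V_P = (ℏG/c³)^(3/2) = 4.18e-105 m³.
68 × 4.18e-105 m³ = 2.84e-103 m³

2.84e-103 m³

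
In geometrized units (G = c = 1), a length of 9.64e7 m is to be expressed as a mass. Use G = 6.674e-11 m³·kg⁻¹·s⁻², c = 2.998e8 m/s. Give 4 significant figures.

1.298e35 kg

Length → mass via c²/G.
9.64e7 m × (c²/G) = 1.298e35 kg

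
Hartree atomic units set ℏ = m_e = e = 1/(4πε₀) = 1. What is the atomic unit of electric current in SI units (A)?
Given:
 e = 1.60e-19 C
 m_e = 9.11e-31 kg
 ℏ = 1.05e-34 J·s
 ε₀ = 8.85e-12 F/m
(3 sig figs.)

The unique combination of the constants set to 1 with dimensions of current is I_au = e E_h/ℏ = m_e e⁵/((4πε₀)²ℏ³).
E_h = 4.38e-18 J
e·E_h/ℏ = 6.67e-3 A

6.67e-3 A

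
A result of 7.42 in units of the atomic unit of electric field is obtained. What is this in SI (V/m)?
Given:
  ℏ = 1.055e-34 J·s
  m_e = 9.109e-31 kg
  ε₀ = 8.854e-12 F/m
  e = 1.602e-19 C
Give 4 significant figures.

One atomic unit of electric field: E_au = E_h/(e a₀) = m_e²e⁵/((4πε₀)³ℏ⁴) = 5.131e11 V/m.
7.42 × 5.131e11 V/m = 3.807e12 V/m

3.807e12 V/m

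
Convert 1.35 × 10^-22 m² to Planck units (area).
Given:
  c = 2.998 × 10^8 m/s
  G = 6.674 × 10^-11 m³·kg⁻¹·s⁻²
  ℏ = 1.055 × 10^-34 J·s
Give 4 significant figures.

Planck area: A_P = ℏG/c³ = 2.613 × 10^-70 m².
1.35 × 10^-22 / 2.613 × 10^-70 = 5.166 × 10^47

5.166 × 10^47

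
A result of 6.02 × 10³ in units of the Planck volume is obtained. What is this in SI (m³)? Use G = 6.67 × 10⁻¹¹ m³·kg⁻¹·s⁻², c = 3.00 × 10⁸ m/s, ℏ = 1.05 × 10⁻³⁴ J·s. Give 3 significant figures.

2.51 × 10⁻¹⁰¹ m³

One Planck volume: V_P = (ℏG/c³)^(3/2) = 4.18 × 10⁻¹⁰⁵ m³.
6.02 × 10³ × 4.18 × 10⁻¹⁰⁵ m³ = 2.51 × 10⁻¹⁰¹ m³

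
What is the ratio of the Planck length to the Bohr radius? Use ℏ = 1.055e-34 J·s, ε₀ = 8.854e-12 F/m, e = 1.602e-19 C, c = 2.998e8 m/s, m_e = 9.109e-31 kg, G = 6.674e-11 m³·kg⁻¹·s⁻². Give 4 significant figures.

3.051e-25

Planck length: ℓ_P = √(ℏG/c³) = 1.616e-35 m
Bohr radius: a₀ = 4πε₀ℏ²/(m_e e²) = 5.297e-11 m
ratio = 1.616e-35 / 5.297e-11 = 3.051e-25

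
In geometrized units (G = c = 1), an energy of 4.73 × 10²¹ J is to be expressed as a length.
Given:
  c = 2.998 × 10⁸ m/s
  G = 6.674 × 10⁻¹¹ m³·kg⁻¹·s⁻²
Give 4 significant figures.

3.908 × 10⁻²³ m

Energy → length via G/c⁴.
4.73 × 10²¹ J × (G/c⁴) = 3.908 × 10⁻²³ m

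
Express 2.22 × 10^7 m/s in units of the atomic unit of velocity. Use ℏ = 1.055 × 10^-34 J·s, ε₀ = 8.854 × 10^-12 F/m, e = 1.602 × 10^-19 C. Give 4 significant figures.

atomic unit of velocity: v_au = e²/(4πε₀ℏ) = 2.186 × 10^6 m/s.
2.22 × 10^7 / 2.186 × 10^6 = 10.15

10.15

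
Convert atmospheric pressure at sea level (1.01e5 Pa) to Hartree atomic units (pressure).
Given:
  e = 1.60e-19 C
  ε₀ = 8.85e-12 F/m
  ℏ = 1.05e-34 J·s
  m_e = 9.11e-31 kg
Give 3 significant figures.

3.35e-9

atomic unit of pressure: P_au = E_h/a₀³ = m_e⁴e¹⁰/((4πε₀)⁵ℏ⁸) = 3.01e13 Pa.
1.01e5 / 3.01e13 = 3.35e-9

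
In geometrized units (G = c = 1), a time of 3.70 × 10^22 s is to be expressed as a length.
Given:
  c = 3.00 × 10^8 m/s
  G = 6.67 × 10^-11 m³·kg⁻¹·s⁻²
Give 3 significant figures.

1.11 × 10^31 m

Time → length via c.
3.70 × 10^22 s × (c) = 1.11 × 10^31 m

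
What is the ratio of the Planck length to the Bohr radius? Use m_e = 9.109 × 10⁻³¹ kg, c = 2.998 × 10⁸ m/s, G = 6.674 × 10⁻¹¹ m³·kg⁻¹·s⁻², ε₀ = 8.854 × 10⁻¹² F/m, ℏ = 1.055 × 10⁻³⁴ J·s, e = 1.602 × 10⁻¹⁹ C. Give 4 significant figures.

3.051 × 10⁻²⁵

Planck length: ℓ_P = √(ℏG/c³) = 1.616 × 10⁻³⁵ m
Bohr radius: a₀ = 4πε₀ℏ²/(m_e e²) = 5.297 × 10⁻¹¹ m
ratio = 1.616 × 10⁻³⁵ / 5.297 × 10⁻¹¹ = 3.051 × 10⁻²⁵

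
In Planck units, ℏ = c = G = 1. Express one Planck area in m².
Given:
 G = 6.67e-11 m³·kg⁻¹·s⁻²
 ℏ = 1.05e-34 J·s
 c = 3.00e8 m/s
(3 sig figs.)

2.59e-70 m²

The unique combination of the constants set to 1 with dimensions of area is A_P = ℏG/c³.
  = 7.00e-45 / 2.70e25
  = 2.59e-70 m²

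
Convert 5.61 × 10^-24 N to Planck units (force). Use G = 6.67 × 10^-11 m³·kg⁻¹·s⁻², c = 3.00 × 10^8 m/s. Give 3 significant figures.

Planck force: F_P = c⁴/G = 1.21 × 10^44 N.
5.61 × 10^-24 / 1.21 × 10^44 = 4.62 × 10^-68

4.62 × 10^-68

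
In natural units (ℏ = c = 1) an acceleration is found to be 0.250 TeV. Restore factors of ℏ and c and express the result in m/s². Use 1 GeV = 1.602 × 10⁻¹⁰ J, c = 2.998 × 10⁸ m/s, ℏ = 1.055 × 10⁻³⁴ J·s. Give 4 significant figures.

1.138 × 10³⁵ m/s²

Acceleration is [L]/[T]² = c·[E]/ℏ.
1 GeV → c/ℏ × (1 GeV in J) = 4.552 × 10³² m/s².
Convert the energy scale: 0.250 TeV = 250 GeV.
Result: 250 × 4.552 × 10³² = 1.138 × 10³⁵ m/s².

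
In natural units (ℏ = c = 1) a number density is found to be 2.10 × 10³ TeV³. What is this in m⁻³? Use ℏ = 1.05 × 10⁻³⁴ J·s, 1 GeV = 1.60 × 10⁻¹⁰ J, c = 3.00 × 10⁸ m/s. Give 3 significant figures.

Number density is [L]⁻³ = [E]³/(ℏc)³.
1 GeV³ → 1/(ℏc)³ × (1 GeV in J)³ = 1.31 × 10⁴⁷ m⁻³.
Convert the energy scale: 2.10 × 10³ TeV³ = 2.10 × 10¹² GeV³.
Result: 2.10 × 10¹² × 1.31 × 10⁴⁷ = 2.75 × 10⁵⁹ m⁻³.

2.75 × 10⁵⁹ m⁻³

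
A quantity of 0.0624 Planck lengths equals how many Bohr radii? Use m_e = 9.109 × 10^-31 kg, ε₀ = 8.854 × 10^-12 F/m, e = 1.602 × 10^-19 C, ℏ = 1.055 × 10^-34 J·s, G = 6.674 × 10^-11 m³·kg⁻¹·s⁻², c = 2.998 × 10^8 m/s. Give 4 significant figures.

Planck length: ℓ_P = √(ℏG/c³) = 1.616 × 10^-35 m
Bohr radius: a₀ = 4πε₀ℏ²/(m_e e²) = 5.297 × 10^-11 m
0.0624 × 1.616 × 10^-35 / 5.297 × 10^-11 = 1.904 × 10^-26

1.904 × 10^-26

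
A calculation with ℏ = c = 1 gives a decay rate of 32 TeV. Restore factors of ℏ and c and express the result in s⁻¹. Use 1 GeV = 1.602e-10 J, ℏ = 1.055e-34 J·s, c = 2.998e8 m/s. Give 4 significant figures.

4.859e28 s⁻¹

A rate is [E]/ℏ; divide by ℏ.
1 GeV → 1/ℏ × (1 GeV in J) = 1.518e24 s⁻¹.
Convert the energy scale: 32 TeV = 3.20e4 GeV.
Result: 3.20e4 × 1.518e24 = 4.859e28 s⁻¹.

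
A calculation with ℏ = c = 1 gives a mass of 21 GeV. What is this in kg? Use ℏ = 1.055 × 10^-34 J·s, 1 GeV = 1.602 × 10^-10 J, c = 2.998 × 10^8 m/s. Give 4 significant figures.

3.743 × 10^-26 kg

Mass is [E]/c²; divide by c².
1 GeV → 1/c² × (1 GeV in J) = 1.782 × 10^-27 kg.
Result: 21 × 1.782 × 10^-27 = 3.743 × 10^-26 kg.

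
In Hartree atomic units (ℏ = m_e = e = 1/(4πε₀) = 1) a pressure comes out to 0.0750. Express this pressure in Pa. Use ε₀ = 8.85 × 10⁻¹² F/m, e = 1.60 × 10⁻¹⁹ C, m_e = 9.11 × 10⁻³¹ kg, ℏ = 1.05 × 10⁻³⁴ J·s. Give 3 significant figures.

One atomic unit of pressure: P_au = E_h/a₀³ = m_e⁴e¹⁰/((4πε₀)⁵ℏ⁸) = 3.01 × 10¹³ Pa.
0.0750 × 3.01 × 10¹³ Pa = 2.26 × 10¹² Pa

2.26 × 10¹² Pa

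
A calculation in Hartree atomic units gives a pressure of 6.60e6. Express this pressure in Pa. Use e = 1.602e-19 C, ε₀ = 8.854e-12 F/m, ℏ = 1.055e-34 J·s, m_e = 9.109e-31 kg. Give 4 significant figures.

One atomic unit of pressure: P_au = E_h/a₀³ = m_e⁴e¹⁰/((4πε₀)⁵ℏ⁸) = 2.929e13 Pa.
6.60e6 × 2.929e13 Pa = 1.933e20 Pa

1.933e20 Pa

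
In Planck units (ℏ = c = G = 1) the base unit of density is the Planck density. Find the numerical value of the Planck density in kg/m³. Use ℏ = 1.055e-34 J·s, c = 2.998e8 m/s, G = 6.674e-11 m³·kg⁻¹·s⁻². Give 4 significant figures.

ρ_P = c⁵/(ℏG²)
  = 2.422e42 / 4.699e-55
  = 5.154e96 kg/m³

5.154e96 kg/m³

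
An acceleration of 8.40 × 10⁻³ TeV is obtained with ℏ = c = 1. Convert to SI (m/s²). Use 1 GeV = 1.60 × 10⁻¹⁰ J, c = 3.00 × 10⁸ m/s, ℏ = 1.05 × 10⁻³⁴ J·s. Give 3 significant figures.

Acceleration is [L]/[T]² = c·[E]/ℏ.
1 GeV → c/ℏ × (1 GeV in J) = 4.57 × 10³² m/s².
Convert the energy scale: 8.40 × 10⁻³ TeV = 8.40 GeV.
Result: 8.40 × 4.57 × 10³² = 3.84 × 10³³ m/s².

3.84 × 10³³ m/s²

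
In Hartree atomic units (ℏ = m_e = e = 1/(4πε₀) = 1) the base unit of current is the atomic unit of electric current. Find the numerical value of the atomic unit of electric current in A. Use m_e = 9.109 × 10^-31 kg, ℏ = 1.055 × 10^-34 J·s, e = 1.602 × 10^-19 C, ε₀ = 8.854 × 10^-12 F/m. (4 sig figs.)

6.612 × 10^-3 A

I_au = e E_h/ℏ = m_e e⁵/((4πε₀)²ℏ³)
E_h = 4.354 × 10^-18 J
e·E_h/ℏ = 6.612 × 10^-3 A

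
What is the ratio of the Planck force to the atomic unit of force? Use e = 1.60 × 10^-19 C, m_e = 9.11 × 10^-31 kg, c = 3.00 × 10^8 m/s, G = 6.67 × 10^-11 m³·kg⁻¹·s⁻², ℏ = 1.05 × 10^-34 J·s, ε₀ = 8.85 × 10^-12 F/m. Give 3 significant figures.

Planck force: F_P = c⁴/G = 1.21 × 10^44 N
atomic unit of force: F_au = E_h/a₀ = m_e²e⁶/((4πε₀)³ℏ⁴) = 8.33 × 10^-8 N
ratio = 1.21 × 10^44 / 8.33 × 10^-8 = 1.46 × 10^51

1.46 × 10^51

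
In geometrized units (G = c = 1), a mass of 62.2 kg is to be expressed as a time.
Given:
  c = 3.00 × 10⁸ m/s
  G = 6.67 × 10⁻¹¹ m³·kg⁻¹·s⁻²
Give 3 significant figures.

1.54 × 10⁻³⁴ s

Mass → time via G/c³.
62.2 kg × (G/c³) = 1.54 × 10⁻³⁴ s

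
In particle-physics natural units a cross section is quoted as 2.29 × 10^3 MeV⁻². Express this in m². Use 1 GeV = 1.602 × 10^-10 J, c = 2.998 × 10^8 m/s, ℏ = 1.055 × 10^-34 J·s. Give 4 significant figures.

Area is [L]² = [E]⁻²·(ℏc)²; restore (ℏc)².
1 GeV⁻² → (ℏc)² × (1 GeV in J)⁻² = 3.898 × 10^-32 m².
Convert the energy scale: 2.29 × 10^3 MeV⁻² = 2.29 × 10^9 GeV⁻².
Result: 2.29 × 10^9 × 3.898 × 10^-32 = 8.926 × 10^-23 m².

8.926 × 10^-23 m²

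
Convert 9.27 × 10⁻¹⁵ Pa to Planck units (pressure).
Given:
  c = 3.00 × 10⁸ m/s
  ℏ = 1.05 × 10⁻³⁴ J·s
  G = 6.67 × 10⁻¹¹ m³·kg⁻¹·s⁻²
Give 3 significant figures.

Planck pressure: p_P = c⁷/(ℏG²) = 4.68 × 10¹¹³ Pa.
9.27 × 10⁻¹⁵ / 4.68 × 10¹¹³ = 1.98 × 10⁻¹²⁸

1.98 × 10⁻¹²⁸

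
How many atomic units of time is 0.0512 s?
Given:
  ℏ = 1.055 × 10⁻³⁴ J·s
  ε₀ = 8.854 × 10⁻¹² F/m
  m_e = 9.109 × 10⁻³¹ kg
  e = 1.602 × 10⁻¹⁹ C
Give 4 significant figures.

atomic unit of time: τ_au = (4πε₀)²ℏ³/(m_e e⁴) = 2.423 × 10⁻¹⁷ s.
0.0512 / 2.423 × 10⁻¹⁷ = 2.113 × 10¹⁵

2.113 × 10¹⁵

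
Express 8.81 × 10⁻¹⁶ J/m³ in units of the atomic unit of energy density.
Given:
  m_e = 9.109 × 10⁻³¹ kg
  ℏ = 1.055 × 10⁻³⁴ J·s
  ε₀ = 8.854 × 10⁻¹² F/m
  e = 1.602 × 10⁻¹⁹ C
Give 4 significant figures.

atomic unit of energy density: u_au = E_h/a₀³ = m_e⁴e¹⁰/((4πε₀)⁵ℏ⁸) = 2.929 × 10¹³ J/m³.
8.81 × 10⁻¹⁶ / 2.929 × 10¹³ = 3.008 × 10⁻²⁹

3.008 × 10⁻²⁹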